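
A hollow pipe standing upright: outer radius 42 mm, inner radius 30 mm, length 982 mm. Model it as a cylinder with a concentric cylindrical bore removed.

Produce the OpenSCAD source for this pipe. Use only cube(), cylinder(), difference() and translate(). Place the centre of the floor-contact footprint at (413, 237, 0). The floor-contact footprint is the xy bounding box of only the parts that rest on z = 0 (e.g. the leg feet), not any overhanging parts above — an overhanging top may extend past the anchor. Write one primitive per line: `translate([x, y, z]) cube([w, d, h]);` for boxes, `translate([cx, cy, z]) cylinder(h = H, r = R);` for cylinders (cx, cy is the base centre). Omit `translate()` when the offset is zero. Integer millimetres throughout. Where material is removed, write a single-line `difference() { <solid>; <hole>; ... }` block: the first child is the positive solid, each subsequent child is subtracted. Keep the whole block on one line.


difference() { translate([413, 237, 0]) cylinder(h = 982, r = 42); translate([413, 237, 0]) cylinder(h = 982, r = 30); }


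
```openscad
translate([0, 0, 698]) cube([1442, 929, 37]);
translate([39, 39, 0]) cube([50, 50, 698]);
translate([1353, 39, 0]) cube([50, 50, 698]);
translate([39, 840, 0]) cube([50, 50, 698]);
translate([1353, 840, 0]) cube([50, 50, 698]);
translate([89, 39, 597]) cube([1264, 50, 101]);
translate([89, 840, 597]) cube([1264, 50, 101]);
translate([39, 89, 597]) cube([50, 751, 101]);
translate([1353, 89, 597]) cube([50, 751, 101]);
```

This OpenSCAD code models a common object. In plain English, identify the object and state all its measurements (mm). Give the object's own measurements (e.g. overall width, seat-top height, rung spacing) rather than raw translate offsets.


A table: top 1442 mm (x) × 929 mm (y), 37 mm thick, upper face at z = 735 mm, on four 50×50 mm square legs, each inset 39 mm from the nearest pair of top edges from z = 0 to the bottom of the top. Four apron rails, 50 mm thick and 101 mm tall, run between adjacent legs with their top edges flush with the underside of the top and their outer faces flush with the legs' outer faces.


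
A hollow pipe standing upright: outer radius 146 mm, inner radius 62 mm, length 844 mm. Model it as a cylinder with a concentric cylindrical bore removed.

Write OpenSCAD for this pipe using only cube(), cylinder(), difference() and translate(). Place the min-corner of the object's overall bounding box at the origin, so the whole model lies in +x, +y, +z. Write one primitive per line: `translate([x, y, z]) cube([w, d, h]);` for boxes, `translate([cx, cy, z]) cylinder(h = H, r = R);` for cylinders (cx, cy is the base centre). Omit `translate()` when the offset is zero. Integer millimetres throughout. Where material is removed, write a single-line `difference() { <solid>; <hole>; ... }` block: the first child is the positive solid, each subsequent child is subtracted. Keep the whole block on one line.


difference() { translate([146, 146, 0]) cylinder(h = 844, r = 146); translate([146, 146, 0]) cylinder(h = 844, r = 62); }


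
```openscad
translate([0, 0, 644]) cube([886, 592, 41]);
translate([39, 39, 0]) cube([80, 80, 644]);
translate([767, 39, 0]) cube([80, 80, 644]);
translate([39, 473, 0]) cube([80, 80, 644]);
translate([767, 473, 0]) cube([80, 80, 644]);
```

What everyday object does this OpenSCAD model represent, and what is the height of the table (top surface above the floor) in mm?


A table. The table height is 685 mm.

A 886×592×41 slab sits at z = 644 on four 80 mm square posts — a table. The top surface is at 644 + 41 = 685 mm.


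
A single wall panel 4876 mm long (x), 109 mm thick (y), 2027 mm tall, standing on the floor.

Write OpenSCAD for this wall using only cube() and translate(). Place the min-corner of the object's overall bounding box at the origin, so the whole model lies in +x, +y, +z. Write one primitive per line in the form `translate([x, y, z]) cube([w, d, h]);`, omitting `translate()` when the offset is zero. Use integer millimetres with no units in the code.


cube([4876, 109, 2027]);


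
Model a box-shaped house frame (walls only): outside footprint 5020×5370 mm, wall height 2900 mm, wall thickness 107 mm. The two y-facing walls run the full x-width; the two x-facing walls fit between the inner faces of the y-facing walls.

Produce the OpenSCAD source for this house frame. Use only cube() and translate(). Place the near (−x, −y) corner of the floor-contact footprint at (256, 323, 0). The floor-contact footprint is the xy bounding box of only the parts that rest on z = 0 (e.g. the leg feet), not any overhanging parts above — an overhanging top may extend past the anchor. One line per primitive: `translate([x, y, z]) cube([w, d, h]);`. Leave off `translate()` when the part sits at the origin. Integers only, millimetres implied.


translate([256, 323, 0]) cube([5020, 107, 2900]);
translate([256, 5586, 0]) cube([5020, 107, 2900]);
translate([256, 430, 0]) cube([107, 5156, 2900]);
translate([5169, 430, 0]) cube([107, 5156, 2900]);


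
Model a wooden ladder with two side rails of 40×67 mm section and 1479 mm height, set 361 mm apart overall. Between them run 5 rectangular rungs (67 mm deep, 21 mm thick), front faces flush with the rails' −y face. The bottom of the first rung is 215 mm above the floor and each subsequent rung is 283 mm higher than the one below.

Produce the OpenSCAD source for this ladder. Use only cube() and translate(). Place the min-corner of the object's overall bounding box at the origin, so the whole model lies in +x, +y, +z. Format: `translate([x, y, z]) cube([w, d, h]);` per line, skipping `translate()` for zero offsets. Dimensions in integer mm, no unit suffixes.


cube([40, 67, 1479]);
translate([321, 0, 0]) cube([40, 67, 1479]);
translate([40, 0, 215]) cube([281, 67, 21]);
translate([40, 0, 498]) cube([281, 67, 21]);
translate([40, 0, 781]) cube([281, 67, 21]);
translate([40, 0, 1064]) cube([281, 67, 21]);
translate([40, 0, 1347]) cube([281, 67, 21]);


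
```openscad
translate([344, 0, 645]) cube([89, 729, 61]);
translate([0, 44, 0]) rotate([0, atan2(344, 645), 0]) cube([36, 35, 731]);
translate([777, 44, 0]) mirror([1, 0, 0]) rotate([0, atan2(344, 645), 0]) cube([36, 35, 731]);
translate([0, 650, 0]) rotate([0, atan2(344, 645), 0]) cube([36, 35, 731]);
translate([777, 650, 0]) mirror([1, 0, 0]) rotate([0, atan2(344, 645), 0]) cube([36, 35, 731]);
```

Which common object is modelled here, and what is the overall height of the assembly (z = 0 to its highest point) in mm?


A sawhorse. The overall height is 706 mm.

A beam across two mirrored pairs of raked legs — a sawhorse. The beam's underside is at z = 645 (matching the legs' vertical rise in atan2(344, 645)) and the beam is 61 mm tall, so its top is at 645 + 61 = 706 mm. The raked legs top out at the beam's underside, so that is the highest point.


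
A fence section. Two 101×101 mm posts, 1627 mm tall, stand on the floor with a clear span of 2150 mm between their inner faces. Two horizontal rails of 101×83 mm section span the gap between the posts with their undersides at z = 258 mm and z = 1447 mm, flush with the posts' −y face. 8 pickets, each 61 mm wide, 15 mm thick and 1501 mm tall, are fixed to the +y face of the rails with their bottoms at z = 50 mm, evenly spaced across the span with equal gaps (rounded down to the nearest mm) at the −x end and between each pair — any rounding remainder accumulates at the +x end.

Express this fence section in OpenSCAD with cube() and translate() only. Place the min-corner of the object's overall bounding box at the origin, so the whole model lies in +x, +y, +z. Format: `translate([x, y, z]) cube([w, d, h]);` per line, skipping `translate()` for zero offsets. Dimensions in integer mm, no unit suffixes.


cube([101, 101, 1627]);
translate([2251, 0, 0]) cube([101, 101, 1627]);
translate([101, 0, 258]) cube([2150, 101, 83]);
translate([101, 0, 1447]) cube([2150, 101, 83]);
translate([285, 101, 50]) cube([61, 15, 1501]);
translate([530, 101, 50]) cube([61, 15, 1501]);
translate([775, 101, 50]) cube([61, 15, 1501]);
translate([1020, 101, 50]) cube([61, 15, 1501]);
translate([1265, 101, 50]) cube([61, 15, 1501]);
translate([1510, 101, 50]) cube([61, 15, 1501]);
translate([1755, 101, 50]) cube([61, 15, 1501]);
translate([2000, 101, 50]) cube([61, 15, 1501]);


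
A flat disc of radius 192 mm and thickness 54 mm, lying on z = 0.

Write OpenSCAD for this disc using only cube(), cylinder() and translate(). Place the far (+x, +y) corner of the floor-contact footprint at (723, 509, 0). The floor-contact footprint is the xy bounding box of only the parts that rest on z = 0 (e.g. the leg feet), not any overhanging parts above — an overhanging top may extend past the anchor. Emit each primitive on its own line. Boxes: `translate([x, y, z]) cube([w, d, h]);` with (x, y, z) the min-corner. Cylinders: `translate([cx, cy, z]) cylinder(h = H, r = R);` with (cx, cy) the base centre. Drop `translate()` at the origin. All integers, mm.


translate([531, 317, 0]) cylinder(h = 54, r = 192);


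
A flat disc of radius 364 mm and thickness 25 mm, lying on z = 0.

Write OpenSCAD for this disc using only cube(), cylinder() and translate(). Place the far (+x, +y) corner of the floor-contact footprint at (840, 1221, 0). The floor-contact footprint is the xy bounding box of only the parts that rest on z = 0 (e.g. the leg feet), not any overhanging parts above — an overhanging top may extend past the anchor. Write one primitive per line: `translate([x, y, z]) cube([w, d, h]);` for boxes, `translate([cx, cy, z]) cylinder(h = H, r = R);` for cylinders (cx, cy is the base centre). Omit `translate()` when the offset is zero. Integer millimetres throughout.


translate([476, 857, 0]) cylinder(h = 25, r = 364);


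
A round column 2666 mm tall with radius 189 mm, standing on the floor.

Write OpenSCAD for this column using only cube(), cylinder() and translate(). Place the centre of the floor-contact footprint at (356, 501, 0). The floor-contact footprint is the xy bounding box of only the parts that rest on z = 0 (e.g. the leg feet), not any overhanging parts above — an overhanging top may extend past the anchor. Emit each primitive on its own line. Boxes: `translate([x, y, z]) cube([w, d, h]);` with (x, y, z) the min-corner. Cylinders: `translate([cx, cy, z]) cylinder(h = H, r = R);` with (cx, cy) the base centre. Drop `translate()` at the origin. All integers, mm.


translate([356, 501, 0]) cylinder(h = 2666, r = 189);


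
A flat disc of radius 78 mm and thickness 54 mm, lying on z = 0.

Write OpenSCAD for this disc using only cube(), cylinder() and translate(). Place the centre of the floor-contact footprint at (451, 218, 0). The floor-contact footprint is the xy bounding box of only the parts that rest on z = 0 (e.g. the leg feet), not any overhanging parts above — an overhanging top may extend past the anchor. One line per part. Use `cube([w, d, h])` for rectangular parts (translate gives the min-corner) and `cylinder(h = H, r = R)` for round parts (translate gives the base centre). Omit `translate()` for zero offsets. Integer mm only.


translate([451, 218, 0]) cylinder(h = 54, r = 78);


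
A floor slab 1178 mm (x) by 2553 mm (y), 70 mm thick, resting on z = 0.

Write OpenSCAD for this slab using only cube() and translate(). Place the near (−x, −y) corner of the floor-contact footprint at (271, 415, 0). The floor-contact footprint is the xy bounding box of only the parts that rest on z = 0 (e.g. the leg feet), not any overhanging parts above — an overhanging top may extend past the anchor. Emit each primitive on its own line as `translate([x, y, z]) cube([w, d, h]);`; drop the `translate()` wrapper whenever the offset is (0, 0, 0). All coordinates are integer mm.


translate([271, 415, 0]) cube([1178, 2553, 70]);


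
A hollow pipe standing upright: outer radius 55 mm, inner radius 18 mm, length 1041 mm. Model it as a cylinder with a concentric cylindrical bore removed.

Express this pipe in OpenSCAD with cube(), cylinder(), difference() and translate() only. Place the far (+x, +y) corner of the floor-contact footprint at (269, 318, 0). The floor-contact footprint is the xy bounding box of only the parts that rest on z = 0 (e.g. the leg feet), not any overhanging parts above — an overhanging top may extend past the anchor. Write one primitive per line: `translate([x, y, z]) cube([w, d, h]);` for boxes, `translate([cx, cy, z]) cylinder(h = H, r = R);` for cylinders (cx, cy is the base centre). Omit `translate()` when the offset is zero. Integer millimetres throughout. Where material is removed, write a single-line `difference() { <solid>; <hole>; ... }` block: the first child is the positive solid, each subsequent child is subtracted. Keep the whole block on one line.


difference() { translate([214, 263, 0]) cylinder(h = 1041, r = 55); translate([214, 263, 0]) cylinder(h = 1041, r = 18); }


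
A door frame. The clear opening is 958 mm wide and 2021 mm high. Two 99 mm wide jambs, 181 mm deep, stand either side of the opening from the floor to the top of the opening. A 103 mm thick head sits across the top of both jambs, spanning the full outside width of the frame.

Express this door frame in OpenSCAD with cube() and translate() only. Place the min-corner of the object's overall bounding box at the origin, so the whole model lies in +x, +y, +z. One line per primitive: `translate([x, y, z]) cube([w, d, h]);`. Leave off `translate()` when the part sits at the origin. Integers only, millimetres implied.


cube([99, 181, 2021]);
translate([1057, 0, 0]) cube([99, 181, 2021]);
translate([0, 0, 2021]) cube([1156, 181, 103]);


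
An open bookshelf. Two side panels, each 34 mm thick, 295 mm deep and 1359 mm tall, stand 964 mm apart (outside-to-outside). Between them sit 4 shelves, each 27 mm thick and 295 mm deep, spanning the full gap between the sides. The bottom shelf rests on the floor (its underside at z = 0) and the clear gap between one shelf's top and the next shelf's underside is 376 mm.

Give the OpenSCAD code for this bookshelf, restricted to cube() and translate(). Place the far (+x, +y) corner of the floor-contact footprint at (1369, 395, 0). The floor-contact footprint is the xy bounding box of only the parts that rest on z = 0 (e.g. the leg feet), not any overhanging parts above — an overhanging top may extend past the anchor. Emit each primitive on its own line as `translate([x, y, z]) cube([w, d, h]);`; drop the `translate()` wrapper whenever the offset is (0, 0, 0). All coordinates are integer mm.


translate([405, 100, 0]) cube([34, 295, 1359]);
translate([1335, 100, 0]) cube([34, 295, 1359]);
translate([439, 100, 0]) cube([896, 295, 27]);
translate([439, 100, 403]) cube([896, 295, 27]);
translate([439, 100, 806]) cube([896, 295, 27]);
translate([439, 100, 1209]) cube([896, 295, 27]);


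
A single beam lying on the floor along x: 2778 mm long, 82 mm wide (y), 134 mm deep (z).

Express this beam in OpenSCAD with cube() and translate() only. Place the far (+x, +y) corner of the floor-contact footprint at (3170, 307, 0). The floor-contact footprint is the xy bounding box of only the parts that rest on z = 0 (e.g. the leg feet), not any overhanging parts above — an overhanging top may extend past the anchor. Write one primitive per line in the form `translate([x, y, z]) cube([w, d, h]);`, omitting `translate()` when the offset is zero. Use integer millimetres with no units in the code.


translate([392, 225, 0]) cube([2778, 82, 134]);


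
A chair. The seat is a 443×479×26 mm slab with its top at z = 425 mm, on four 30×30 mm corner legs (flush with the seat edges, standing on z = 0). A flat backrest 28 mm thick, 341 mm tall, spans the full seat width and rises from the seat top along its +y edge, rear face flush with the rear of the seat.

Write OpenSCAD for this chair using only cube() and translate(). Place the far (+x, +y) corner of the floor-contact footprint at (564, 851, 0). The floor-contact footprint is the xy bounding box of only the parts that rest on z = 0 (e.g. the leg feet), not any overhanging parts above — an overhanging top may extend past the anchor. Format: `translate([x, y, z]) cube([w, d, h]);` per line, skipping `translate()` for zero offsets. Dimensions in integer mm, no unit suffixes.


translate([121, 372, 399]) cube([443, 479, 26]);
translate([121, 372, 0]) cube([30, 30, 399]);
translate([534, 372, 0]) cube([30, 30, 399]);
translate([121, 821, 0]) cube([30, 30, 399]);
translate([534, 821, 0]) cube([30, 30, 399]);
translate([121, 823, 425]) cube([443, 28, 341]);


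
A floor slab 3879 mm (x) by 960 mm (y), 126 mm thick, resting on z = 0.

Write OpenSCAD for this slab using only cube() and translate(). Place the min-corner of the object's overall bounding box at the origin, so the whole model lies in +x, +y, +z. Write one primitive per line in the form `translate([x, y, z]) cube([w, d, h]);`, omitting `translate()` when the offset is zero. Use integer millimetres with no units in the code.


cube([3879, 960, 126]);


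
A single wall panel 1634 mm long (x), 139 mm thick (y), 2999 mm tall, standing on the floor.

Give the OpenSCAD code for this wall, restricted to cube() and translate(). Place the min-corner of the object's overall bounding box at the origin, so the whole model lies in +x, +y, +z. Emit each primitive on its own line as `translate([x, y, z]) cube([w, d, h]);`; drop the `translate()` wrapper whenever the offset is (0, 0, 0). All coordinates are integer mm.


cube([1634, 139, 2999]);


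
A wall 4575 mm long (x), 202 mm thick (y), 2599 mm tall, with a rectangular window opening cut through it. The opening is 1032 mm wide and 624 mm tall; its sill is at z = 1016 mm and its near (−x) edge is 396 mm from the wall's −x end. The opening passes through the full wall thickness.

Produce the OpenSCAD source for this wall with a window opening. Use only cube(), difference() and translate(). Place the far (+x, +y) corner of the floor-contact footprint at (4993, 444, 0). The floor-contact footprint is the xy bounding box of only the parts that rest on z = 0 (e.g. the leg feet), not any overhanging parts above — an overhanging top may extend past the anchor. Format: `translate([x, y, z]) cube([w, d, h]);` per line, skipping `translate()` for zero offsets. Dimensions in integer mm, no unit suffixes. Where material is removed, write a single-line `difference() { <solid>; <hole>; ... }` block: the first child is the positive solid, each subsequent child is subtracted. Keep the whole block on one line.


difference() { translate([418, 242, 0]) cube([4575, 202, 2599]); translate([814, 242, 1016]) cube([1032, 202, 624]); }


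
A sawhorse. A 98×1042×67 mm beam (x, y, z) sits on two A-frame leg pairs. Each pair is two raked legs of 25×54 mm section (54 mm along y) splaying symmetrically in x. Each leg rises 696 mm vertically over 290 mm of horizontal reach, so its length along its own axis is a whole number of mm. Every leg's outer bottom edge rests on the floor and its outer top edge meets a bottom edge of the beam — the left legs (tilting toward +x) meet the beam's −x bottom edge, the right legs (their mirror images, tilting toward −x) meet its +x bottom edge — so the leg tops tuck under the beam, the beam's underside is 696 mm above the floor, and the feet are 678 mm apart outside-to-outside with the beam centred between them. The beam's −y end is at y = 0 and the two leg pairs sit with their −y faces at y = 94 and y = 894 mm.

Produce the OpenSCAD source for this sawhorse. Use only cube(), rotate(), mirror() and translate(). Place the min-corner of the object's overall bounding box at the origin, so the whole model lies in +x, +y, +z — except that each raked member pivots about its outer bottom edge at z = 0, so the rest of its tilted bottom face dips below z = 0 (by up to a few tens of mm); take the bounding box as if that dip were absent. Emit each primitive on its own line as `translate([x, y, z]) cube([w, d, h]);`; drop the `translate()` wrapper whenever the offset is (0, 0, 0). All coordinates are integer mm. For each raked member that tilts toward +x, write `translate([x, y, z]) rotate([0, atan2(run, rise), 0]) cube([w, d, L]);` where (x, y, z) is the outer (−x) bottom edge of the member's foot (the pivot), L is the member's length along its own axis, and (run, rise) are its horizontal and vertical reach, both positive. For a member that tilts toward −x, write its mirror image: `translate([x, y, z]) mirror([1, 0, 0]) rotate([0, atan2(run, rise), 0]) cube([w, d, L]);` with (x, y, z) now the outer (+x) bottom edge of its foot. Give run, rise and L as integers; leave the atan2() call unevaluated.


translate([290, 0, 696]) cube([98, 1042, 67]);
translate([0, 94, 0]) rotate([0, atan2(290, 696), 0]) cube([25, 54, 754]);
translate([678, 94, 0]) mirror([1, 0, 0]) rotate([0, atan2(290, 696), 0]) cube([25, 54, 754]);
translate([0, 894, 0]) rotate([0, atan2(290, 696), 0]) cube([25, 54, 754]);
translate([678, 894, 0]) mirror([1, 0, 0]) rotate([0, atan2(290, 696), 0]) cube([25, 54, 754]);


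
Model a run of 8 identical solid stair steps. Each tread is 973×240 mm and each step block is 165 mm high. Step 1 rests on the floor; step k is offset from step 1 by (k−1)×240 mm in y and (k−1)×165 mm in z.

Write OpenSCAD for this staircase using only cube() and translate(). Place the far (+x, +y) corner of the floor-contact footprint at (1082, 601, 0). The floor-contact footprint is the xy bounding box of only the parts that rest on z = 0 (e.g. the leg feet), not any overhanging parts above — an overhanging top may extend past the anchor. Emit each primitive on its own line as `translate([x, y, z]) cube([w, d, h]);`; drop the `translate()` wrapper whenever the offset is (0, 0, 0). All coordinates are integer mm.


translate([109, 361, 0]) cube([973, 240, 165]);
translate([109, 601, 165]) cube([973, 240, 165]);
translate([109, 841, 330]) cube([973, 240, 165]);
translate([109, 1081, 495]) cube([973, 240, 165]);
translate([109, 1321, 660]) cube([973, 240, 165]);
translate([109, 1561, 825]) cube([973, 240, 165]);
translate([109, 1801, 990]) cube([973, 240, 165]);
translate([109, 2041, 1155]) cube([973, 240, 165]);


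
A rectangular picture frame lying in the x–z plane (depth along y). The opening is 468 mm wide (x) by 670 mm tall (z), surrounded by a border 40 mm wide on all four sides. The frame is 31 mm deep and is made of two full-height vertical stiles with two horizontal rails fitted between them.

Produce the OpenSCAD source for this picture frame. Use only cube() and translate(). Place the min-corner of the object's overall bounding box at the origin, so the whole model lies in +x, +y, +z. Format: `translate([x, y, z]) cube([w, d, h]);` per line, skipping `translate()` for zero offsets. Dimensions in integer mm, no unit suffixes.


cube([40, 31, 750]);
translate([508, 0, 0]) cube([40, 31, 750]);
translate([40, 0, 0]) cube([468, 31, 40]);
translate([40, 0, 710]) cube([468, 31, 40]);


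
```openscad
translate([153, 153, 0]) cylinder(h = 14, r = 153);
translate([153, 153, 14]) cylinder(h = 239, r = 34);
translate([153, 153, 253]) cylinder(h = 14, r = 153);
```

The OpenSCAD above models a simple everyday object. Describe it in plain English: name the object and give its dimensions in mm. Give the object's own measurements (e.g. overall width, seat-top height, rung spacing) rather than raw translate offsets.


A spool: two coaxial disc flanges of radius 153 mm and thickness 14 mm, joined by a core cylinder of radius 34 mm and height 239 mm. The lower flange rests on z = 0 and the three cylinders share a vertical axis.


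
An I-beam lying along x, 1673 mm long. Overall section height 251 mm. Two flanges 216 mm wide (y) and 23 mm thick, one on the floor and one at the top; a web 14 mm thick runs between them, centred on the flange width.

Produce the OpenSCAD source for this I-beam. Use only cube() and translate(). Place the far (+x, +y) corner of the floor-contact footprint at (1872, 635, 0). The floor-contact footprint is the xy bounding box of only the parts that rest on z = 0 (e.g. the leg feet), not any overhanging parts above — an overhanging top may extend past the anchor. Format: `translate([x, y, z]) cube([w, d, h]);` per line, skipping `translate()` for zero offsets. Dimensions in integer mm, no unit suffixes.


translate([199, 419, 0]) cube([1673, 216, 23]);
translate([199, 520, 23]) cube([1673, 14, 205]);
translate([199, 419, 228]) cube([1673, 216, 23]);


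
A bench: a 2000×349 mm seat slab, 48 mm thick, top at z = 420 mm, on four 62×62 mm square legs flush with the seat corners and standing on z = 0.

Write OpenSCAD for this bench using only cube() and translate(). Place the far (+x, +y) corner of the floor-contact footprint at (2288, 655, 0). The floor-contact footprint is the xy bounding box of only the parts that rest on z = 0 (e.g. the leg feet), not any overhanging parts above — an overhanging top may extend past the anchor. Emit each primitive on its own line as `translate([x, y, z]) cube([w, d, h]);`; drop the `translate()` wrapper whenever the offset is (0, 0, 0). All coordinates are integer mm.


translate([288, 306, 372]) cube([2000, 349, 48]);
translate([288, 306, 0]) cube([62, 62, 372]);
translate([288, 593, 0]) cube([62, 62, 372]);
translate([2226, 306, 0]) cube([62, 62, 372]);
translate([2226, 593, 0]) cube([62, 62, 372]);


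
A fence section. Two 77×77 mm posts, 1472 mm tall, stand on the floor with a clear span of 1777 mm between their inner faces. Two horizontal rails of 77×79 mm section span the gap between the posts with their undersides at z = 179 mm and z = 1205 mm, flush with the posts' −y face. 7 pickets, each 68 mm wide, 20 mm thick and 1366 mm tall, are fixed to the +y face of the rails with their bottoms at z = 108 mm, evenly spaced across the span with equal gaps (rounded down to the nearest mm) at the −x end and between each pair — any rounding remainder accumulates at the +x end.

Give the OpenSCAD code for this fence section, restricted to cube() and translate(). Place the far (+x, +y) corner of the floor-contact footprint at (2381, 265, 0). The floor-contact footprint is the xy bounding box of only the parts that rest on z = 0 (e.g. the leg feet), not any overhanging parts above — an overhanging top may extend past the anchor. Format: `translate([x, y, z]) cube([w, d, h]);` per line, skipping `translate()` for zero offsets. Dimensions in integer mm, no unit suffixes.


translate([450, 188, 0]) cube([77, 77, 1472]);
translate([2304, 188, 0]) cube([77, 77, 1472]);
translate([527, 188, 179]) cube([1777, 77, 79]);
translate([527, 188, 1205]) cube([1777, 77, 79]);
translate([689, 265, 108]) cube([68, 20, 1366]);
translate([919, 265, 108]) cube([68, 20, 1366]);
translate([1149, 265, 108]) cube([68, 20, 1366]);
translate([1379, 265, 108]) cube([68, 20, 1366]);
translate([1609, 265, 108]) cube([68, 20, 1366]);
translate([1839, 265, 108]) cube([68, 20, 1366]);
translate([2069, 265, 108]) cube([68, 20, 1366]);


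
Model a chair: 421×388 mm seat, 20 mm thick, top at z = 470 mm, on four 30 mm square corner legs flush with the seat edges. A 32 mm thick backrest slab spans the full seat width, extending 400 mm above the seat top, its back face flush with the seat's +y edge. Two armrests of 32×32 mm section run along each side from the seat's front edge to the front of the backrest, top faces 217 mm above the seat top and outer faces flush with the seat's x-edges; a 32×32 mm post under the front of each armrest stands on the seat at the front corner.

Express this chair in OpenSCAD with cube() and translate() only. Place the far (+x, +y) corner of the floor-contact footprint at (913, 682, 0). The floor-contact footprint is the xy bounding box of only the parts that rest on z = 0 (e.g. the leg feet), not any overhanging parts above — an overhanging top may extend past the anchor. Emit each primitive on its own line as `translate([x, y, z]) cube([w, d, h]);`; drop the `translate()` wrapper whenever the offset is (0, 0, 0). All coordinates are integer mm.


translate([492, 294, 450]) cube([421, 388, 20]);
translate([492, 294, 0]) cube([30, 30, 450]);
translate([883, 294, 0]) cube([30, 30, 450]);
translate([492, 652, 0]) cube([30, 30, 450]);
translate([883, 652, 0]) cube([30, 30, 450]);
translate([492, 650, 470]) cube([421, 32, 400]);
translate([492, 294, 655]) cube([32, 356, 32]);
translate([881, 294, 655]) cube([32, 356, 32]);
translate([492, 294, 470]) cube([32, 32, 185]);
translate([881, 294, 470]) cube([32, 32, 185]);


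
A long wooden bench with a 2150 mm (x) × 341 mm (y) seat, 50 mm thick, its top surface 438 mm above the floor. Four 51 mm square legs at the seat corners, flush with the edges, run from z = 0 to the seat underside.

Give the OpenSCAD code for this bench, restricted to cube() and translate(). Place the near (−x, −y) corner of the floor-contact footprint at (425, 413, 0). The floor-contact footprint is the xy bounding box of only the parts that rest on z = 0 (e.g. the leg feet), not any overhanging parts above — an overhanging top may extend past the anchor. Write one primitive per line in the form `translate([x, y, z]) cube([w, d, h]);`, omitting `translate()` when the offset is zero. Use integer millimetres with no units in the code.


translate([425, 413, 388]) cube([2150, 341, 50]);
translate([425, 413, 0]) cube([51, 51, 388]);
translate([425, 703, 0]) cube([51, 51, 388]);
translate([2524, 413, 0]) cube([51, 51, 388]);
translate([2524, 703, 0]) cube([51, 51, 388]);


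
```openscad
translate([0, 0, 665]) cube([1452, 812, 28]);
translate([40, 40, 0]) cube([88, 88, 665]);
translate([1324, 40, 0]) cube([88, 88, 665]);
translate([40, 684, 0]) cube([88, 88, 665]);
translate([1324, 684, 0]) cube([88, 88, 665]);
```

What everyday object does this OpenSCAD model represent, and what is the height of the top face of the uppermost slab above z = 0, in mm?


A table. The table height is 693 mm.

A 1452×812×28 slab sits at z = 665 on four 88 mm square posts — a table. The top surface is at 665 + 28 = 693 mm.


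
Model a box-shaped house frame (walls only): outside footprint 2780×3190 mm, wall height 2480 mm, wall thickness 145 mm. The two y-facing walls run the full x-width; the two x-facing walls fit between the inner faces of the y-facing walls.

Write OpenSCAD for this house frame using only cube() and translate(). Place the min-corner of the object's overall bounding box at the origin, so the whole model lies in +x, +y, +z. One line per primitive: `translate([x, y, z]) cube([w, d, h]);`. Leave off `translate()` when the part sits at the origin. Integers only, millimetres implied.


cube([2780, 145, 2480]);
translate([0, 3045, 0]) cube([2780, 145, 2480]);
translate([0, 145, 0]) cube([145, 2900, 2480]);
translate([2635, 145, 0]) cube([145, 2900, 2480]);


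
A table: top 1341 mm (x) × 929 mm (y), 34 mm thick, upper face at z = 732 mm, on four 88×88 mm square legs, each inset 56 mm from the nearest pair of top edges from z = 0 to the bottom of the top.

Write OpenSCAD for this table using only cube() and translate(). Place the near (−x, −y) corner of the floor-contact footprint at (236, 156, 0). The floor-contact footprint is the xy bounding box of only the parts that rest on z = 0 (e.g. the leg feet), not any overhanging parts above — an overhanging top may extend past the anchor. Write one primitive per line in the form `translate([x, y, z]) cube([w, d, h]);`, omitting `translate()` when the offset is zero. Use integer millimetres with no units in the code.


translate([180, 100, 698]) cube([1341, 929, 34]);
translate([236, 156, 0]) cube([88, 88, 698]);
translate([1377, 156, 0]) cube([88, 88, 698]);
translate([236, 885, 0]) cube([88, 88, 698]);
translate([1377, 885, 0]) cube([88, 88, 698]);


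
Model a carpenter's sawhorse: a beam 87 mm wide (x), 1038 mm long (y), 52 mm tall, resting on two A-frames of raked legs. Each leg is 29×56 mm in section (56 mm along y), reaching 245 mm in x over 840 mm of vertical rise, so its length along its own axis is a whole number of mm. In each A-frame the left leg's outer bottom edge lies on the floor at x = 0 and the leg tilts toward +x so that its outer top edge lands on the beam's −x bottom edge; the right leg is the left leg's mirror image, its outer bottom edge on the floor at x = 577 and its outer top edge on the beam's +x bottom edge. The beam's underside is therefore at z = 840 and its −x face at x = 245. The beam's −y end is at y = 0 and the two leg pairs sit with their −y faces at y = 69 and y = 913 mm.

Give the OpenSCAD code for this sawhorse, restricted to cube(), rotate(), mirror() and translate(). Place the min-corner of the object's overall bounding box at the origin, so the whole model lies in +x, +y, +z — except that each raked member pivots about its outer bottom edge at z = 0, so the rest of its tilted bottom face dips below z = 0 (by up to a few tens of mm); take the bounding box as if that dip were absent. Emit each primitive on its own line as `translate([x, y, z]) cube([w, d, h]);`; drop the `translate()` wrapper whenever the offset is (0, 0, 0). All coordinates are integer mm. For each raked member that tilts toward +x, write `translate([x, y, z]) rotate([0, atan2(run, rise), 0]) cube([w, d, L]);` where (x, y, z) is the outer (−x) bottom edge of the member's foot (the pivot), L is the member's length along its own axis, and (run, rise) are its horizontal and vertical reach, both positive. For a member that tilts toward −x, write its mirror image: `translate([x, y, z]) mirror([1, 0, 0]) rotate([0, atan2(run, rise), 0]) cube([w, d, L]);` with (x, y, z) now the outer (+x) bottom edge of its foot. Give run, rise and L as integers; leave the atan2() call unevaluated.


translate([245, 0, 840]) cube([87, 1038, 52]);
translate([0, 69, 0]) rotate([0, atan2(245, 840), 0]) cube([29, 56, 875]);
translate([577, 69, 0]) mirror([1, 0, 0]) rotate([0, atan2(245, 840), 0]) cube([29, 56, 875]);
translate([0, 913, 0]) rotate([0, atan2(245, 840), 0]) cube([29, 56, 875]);
translate([577, 913, 0]) mirror([1, 0, 0]) rotate([0, atan2(245, 840), 0]) cube([29, 56, 875]);


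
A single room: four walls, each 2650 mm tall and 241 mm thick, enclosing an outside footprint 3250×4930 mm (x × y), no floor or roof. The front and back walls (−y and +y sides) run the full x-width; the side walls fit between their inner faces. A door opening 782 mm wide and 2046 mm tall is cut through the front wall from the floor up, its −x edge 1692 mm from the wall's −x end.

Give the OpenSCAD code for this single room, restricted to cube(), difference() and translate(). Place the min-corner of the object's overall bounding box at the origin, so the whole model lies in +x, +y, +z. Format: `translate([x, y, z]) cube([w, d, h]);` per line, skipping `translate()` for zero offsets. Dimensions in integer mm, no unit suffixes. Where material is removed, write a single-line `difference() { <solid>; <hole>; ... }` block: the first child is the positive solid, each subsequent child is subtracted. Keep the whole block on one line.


difference() { cube([3250, 241, 2650]); translate([1692, 0, 0]) cube([782, 241, 2046]); }
translate([0, 4689, 0]) cube([3250, 241, 2650]);
translate([0, 241, 0]) cube([241, 4448, 2650]);
translate([3009, 241, 0]) cube([241, 4448, 2650]);


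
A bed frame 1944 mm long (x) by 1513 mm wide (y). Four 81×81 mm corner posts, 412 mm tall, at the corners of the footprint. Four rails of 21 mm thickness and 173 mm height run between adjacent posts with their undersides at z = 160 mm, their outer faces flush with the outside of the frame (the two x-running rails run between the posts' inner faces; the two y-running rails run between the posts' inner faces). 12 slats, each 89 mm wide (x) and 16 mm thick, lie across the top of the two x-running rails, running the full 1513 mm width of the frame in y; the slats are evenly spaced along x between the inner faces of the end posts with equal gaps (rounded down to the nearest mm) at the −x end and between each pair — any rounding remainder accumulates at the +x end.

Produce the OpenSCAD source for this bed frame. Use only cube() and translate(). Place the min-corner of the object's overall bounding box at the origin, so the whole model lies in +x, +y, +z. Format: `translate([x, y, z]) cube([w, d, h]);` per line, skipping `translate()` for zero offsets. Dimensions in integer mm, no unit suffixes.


cube([81, 81, 412]);
translate([0, 1432, 0]) cube([81, 81, 412]);
translate([1863, 0, 0]) cube([81, 81, 412]);
translate([1863, 1432, 0]) cube([81, 81, 412]);
translate([81, 0, 160]) cube([1782, 21, 173]);
translate([81, 1492, 160]) cube([1782, 21, 173]);
translate([0, 81, 160]) cube([21, 1351, 173]);
translate([1923, 81, 160]) cube([21, 1351, 173]);
translate([135, 0, 333]) cube([89, 1513, 16]);
translate([278, 0, 333]) cube([89, 1513, 16]);
translate([421, 0, 333]) cube([89, 1513, 16]);
translate([564, 0, 333]) cube([89, 1513, 16]);
translate([707, 0, 333]) cube([89, 1513, 16]);
translate([850, 0, 333]) cube([89, 1513, 16]);
translate([993, 0, 333]) cube([89, 1513, 16]);
translate([1136, 0, 333]) cube([89, 1513, 16]);
translate([1279, 0, 333]) cube([89, 1513, 16]);
translate([1422, 0, 333]) cube([89, 1513, 16]);
translate([1565, 0, 333]) cube([89, 1513, 16]);
translate([1708, 0, 333]) cube([89, 1513, 16]);


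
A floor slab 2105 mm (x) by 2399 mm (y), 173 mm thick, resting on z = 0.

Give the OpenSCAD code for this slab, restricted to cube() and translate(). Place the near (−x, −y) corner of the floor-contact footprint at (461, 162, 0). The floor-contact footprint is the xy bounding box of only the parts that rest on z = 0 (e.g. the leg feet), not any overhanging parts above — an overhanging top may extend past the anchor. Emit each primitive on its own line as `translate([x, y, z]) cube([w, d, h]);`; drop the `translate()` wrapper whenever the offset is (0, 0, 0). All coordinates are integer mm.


translate([461, 162, 0]) cube([2105, 2399, 173]);


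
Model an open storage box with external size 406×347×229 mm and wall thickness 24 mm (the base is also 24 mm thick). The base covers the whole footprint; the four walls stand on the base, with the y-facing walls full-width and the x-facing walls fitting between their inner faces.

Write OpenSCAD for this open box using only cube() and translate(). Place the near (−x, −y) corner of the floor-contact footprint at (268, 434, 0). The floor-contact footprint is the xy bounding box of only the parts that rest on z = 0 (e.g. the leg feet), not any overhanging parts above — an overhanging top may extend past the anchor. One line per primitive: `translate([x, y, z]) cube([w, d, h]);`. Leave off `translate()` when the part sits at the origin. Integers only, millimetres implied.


translate([268, 434, 0]) cube([406, 347, 24]);
translate([268, 434, 24]) cube([406, 24, 205]);
translate([268, 757, 24]) cube([406, 24, 205]);
translate([268, 458, 24]) cube([24, 299, 205]);
translate([650, 458, 24]) cube([24, 299, 205]);


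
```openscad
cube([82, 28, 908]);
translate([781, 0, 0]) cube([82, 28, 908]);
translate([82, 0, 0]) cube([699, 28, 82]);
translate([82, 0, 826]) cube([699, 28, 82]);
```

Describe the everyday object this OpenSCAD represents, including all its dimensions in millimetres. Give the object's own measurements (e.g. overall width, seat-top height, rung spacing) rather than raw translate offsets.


A rectangular picture frame lying in the x–z plane (depth along y). The opening is 699 mm wide (x) by 744 mm tall (z), surrounded by a border 82 mm wide on all four sides. The frame is 28 mm deep and is made of two full-height vertical stiles with two horizontal rails fitted between them.


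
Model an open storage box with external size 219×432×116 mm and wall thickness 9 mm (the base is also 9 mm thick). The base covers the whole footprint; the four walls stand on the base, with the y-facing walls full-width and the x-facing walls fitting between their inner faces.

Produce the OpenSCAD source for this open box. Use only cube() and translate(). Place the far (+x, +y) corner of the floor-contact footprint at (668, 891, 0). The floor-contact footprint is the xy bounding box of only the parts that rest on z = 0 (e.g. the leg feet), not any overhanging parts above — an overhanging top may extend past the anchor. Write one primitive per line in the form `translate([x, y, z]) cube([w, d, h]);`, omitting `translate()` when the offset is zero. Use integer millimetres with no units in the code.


translate([449, 459, 0]) cube([219, 432, 9]);
translate([449, 459, 9]) cube([219, 9, 107]);
translate([449, 882, 9]) cube([219, 9, 107]);
translate([449, 468, 9]) cube([9, 414, 107]);
translate([659, 468, 9]) cube([9, 414, 107]);
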